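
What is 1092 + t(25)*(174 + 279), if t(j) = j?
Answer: 12417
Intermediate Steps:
1092 + t(25)*(174 + 279) = 1092 + 25*(174 + 279) = 1092 + 25*453 = 1092 + 11325 = 12417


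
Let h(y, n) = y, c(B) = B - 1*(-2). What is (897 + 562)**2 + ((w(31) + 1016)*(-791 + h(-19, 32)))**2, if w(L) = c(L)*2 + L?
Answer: 812758469581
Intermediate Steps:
c(B) = 2 + B (c(B) = B + 2 = 2 + B)
w(L) = 4 + 3*L (w(L) = (2 + L)*2 + L = (4 + 2*L) + L = 4 + 3*L)
(897 + 562)**2 + ((w(31) + 1016)*(-791 + h(-19, 32)))**2 = (897 + 562)**2 + (((4 + 3*31) + 1016)*(-791 - 19))**2 = 1459**2 + (((4 + 93) + 1016)*(-810))**2 = 2128681 + ((97 + 1016)*(-810))**2 = 2128681 + (1113*(-810))**2 = 2128681 + (-901530)**2 = 2128681 + 812756340900 = 812758469581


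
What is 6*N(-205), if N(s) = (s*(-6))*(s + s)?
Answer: -3025800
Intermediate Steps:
N(s) = -12*s² (N(s) = (-6*s)*(2*s) = -12*s²)
6*N(-205) = 6*(-12*(-205)²) = 6*(-12*42025) = 6*(-504300) = -3025800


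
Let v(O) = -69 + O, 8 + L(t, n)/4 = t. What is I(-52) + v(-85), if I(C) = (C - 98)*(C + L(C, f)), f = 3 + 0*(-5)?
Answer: 43646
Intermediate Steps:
f = 3 (f = 3 + 0 = 3)
L(t, n) = -32 + 4*t
I(C) = (-98 + C)*(-32 + 5*C) (I(C) = (C - 98)*(C + (-32 + 4*C)) = (-98 + C)*(-32 + 5*C))
I(-52) + v(-85) = (3136 - 522*(-52) + 5*(-52)²) + (-69 - 85) = (3136 + 27144 + 5*2704) - 154 = (3136 + 27144 + 13520) - 154 = 43800 - 154 = 43646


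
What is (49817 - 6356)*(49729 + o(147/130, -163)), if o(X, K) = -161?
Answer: 2154274848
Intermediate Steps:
(49817 - 6356)*(49729 + o(147/130, -163)) = (49817 - 6356)*(49729 - 161) = 43461*49568 = 2154274848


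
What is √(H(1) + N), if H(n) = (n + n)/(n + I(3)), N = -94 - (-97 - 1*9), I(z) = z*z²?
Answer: 13*√14/14 ≈ 3.4744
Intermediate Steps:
I(z) = z³
N = 12 (N = -94 - (-97 - 9) = -94 - 1*(-106) = -94 + 106 = 12)
H(n) = 2*n/(27 + n) (H(n) = (n + n)/(n + 3³) = (2*n)/(n + 27) = (2*n)/(27 + n) = 2*n/(27 + n))
√(H(1) + N) = √(2*1/(27 + 1) + 12) = √(2*1/28 + 12) = √(2*1*(1/28) + 12) = √(1/14 + 12) = √(169/14) = 13*√14/14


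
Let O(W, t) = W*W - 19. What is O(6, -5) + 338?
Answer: 355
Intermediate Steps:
O(W, t) = -19 + W² (O(W, t) = W² - 19 = -19 + W²)
O(6, -5) + 338 = (-19 + 6²) + 338 = (-19 + 36) + 338 = 17 + 338 = 355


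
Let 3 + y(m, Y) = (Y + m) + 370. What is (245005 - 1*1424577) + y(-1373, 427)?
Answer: -1180151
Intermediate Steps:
y(m, Y) = 367 + Y + m (y(m, Y) = -3 + ((Y + m) + 370) = -3 + (370 + Y + m) = 367 + Y + m)
(245005 - 1*1424577) + y(-1373, 427) = (245005 - 1*1424577) + (367 + 427 - 1373) = (245005 - 1424577) - 579 = -1179572 - 579 = -1180151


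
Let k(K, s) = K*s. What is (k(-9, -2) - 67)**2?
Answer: 2401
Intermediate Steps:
(k(-9, -2) - 67)**2 = (-9*(-2) - 67)**2 = (18 - 67)**2 = (-49)**2 = 2401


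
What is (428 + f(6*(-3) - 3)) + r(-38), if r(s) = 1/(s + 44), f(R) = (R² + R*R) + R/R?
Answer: 7867/6 ≈ 1311.2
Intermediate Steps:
f(R) = 1 + 2*R² (f(R) = (R² + R²) + 1 = 2*R² + 1 = 1 + 2*R²)
r(s) = 1/(44 + s)
(428 + f(6*(-3) - 3)) + r(-38) = (428 + (1 + 2*(6*(-3) - 3)²)) + 1/(44 - 38) = (428 + (1 + 2*(-18 - 3)²)) + 1/6 = (428 + (1 + 2*(-21)²)) + ⅙ = (428 + (1 + 2*441)) + ⅙ = (428 + (1 + 882)) + ⅙ = (428 + 883) + ⅙ = 1311 + ⅙ = 7867/6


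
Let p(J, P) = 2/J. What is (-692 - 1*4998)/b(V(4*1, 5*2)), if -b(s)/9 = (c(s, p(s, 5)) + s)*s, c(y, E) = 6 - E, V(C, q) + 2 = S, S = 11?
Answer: 5690/1197 ≈ 4.7535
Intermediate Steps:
V(C, q) = 9 (V(C, q) = -2 + 11 = 9)
b(s) = -9*s*(6 + s - 2/s) (b(s) = -9*((6 - 2/s) + s)*s = -9*(6 + s - 2/s)*s = -9*s*(6 + s - 2/s))
(-692 - 1*4998)/b(V(4*1, 5*2)) = (-692 - 1*4998)/(18 - 9*9*(6 + 9)) = (-692 - 4998)/(18 - 9*9*15) = -5690/(18 - 1215) = -5690/(-1197) = -5690*(-1/1197) = 5690/1197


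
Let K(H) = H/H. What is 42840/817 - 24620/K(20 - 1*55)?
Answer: -20071700/817 ≈ -24568.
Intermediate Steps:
K(H) = 1
42840/817 - 24620/K(20 - 1*55) = 42840/817 - 24620/1 = 42840*(1/817) - 24620*1 = 42840/817 - 24620 = -20071700/817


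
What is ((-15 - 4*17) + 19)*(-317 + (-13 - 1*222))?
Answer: 35328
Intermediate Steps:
((-15 - 4*17) + 19)*(-317 + (-13 - 1*222)) = ((-15 - 68) + 19)*(-317 + (-13 - 222)) = (-83 + 19)*(-317 - 235) = -64*(-552) = 35328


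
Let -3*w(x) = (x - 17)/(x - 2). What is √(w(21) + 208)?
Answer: 2*√168891/57 ≈ 14.420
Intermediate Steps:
w(x) = -(-17 + x)/(3*(-2 + x)) (w(x) = -(x - 17)/(3*(x - 2)) = -(-17 + x)/(3*(-2 + x)))
√(w(21) + 208) = √((17 - 1*21)/(3*(-2 + 21)) + 208) = √((⅓)*(17 - 21)/19 + 208) = √((⅓)*(1/19)*(-4) + 208) = √(-4/57 + 208) = √(11852/57) = 2*√168891/57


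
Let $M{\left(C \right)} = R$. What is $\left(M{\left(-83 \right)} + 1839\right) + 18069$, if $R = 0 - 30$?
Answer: $19878$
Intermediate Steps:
$R = -30$ ($R = 0 - 30 = -30$)
$M{\left(C \right)} = -30$
$\left(M{\left(-83 \right)} + 1839\right) + 18069 = \left(-30 + 1839\right) + 18069 = 1809 + 18069 = 19878$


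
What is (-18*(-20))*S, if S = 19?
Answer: 6840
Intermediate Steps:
(-18*(-20))*S = -18*(-20)*19 = 360*19 = 6840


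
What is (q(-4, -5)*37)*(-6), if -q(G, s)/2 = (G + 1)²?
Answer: 3996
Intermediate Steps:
q(G, s) = -2*(1 + G)² (q(G, s) = -2*(G + 1)² = -2*(1 + G)²)
(q(-4, -5)*37)*(-6) = (-2*(1 - 4)²*37)*(-6) = (-2*(-3)²*37)*(-6) = (-2*9*37)*(-6) = -18*37*(-6) = -666*(-6) = 3996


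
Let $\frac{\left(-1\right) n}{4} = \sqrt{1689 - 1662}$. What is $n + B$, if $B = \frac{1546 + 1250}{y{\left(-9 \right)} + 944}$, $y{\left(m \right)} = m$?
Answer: $\frac{2796}{935} - 12 \sqrt{3} \approx -17.794$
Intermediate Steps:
$n = - 12 \sqrt{3}$ ($n = - 4 \sqrt{1689 - 1662} = - 4 \sqrt{27} = - 4 \cdot 3 \sqrt{3} = - 12 \sqrt{3} \approx -20.785$)
$B = \frac{2796}{935}$ ($B = \frac{1546 + 1250}{-9 + 944} = \frac{2796}{935} \approx 2.9904$)
$n + B = - 12 \sqrt{3} + \frac{2796}{935} = \frac{2796}{935} - 12 \sqrt{3}$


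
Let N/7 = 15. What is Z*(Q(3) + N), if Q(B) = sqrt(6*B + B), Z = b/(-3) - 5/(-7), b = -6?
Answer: 285 + 19*sqrt(21)/7 ≈ 297.44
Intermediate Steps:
N = 105 (N = 7*15 = 105)
Z = 19/7 (Z = -6/(-3) - 5/(-7) = -6*(-1/3) - 5*(-1/7) = 2 + 5/7 = 19/7 ≈ 2.7143)
Q(B) = sqrt(7)*sqrt(B) (Q(B) = sqrt(7*B) = sqrt(7)*sqrt(B))
Z*(Q(3) + N) = 19*(sqrt(7)*sqrt(3) + 105)/7 = 19*(sqrt(21) + 105)/7 = 19*(105 + sqrt(21))/7 = 285 + 19*sqrt(21)/7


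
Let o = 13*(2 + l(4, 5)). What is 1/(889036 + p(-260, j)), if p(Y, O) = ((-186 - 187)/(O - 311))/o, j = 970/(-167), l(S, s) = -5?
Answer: 2063373/1834412816137 ≈ 1.1248e-6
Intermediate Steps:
j = -970/167 (j = 970*(-1/167) = -970/167 ≈ -5.8084)
o = -39 (o = 13*(2 - 5) = 13*(-3) = -39)
p(Y, O) = 373/(39*(-311 + O)) (p(Y, O) = ((-186 - 187)/(O - 311))/(-39) = -373/(-311 + O)*(-1/39) = 373/(39*(-311 + O)))
1/(889036 + p(-260, j)) = 1/(889036 + 373/(39*(-311 - 970/167))) = 1/(889036 + 373/(39*(-52907/167))) = 1/(889036 + (373/39)*(-167/52907)) = 1/(889036 - 62291/2063373) = 1/(1834412816137/2063373) = 2063373/1834412816137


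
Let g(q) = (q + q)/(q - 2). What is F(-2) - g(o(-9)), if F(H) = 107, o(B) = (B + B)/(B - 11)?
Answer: 1195/11 ≈ 108.64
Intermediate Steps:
o(B) = 2*B/(-11 + B) (o(B) = (2*B)/(-11 + B) = 2*B/(-11 + B))
g(q) = 2*q/(-2 + q) (g(q) = (2*q)/(-2 + q) = 2*q/(-2 + q))
F(-2) - g(o(-9)) = 107 - 2*2*(-9)/(-11 - 9)/(-2 + 2*(-9)/(-11 - 9)) = 107 - 2*2*(-9)/(-20)/(-2 + 2*(-9)/(-20)) = 107 - 2*2*(-9)*(-1/20)/(-2 + 2*(-9)*(-1/20)) = 107 - 2*9/(10*(-2 + 9/10)) = 107 - 2*9/(10*(-11/10)) = 107 - 2*9*(-10)/(10*11) = 107 - 1*(-18/11) = 107 + 18/11 = 1195/11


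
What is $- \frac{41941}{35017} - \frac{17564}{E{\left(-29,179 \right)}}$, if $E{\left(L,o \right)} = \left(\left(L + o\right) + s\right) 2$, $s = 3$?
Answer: $- \frac{313936267}{5357601} \approx -58.596$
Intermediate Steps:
$E{\left(L,o \right)} = 6 + 2 L + 2 o$ ($E{\left(L,o \right)} = \left(\left(L + o\right) + 3\right) 2 = \left(3 + L + o\right) 2 = 6 + 2 L + 2 o$)
$- \frac{41941}{35017} - \frac{17564}{E{\left(-29,179 \right)}} = - \frac{41941}{35017} - \frac{17564}{6 + 2 \left(-29\right) + 2 \cdot 179} = \left(-41941\right) \frac{1}{35017} - \frac{17564}{6 - 58 + 358} = - \frac{41941}{35017} - \frac{17564}{306} = - \frac{41941}{35017} - \frac{8782}{153} = - \frac{313936267}{5357601}$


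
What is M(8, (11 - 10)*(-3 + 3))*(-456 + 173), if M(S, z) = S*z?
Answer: 0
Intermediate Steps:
M(8, (11 - 10)*(-3 + 3))*(-456 + 173) = (8*((11 - 10)*(-3 + 3)))*(-456 + 173) = (8*(1*0))*(-283) = (8*0)*(-283) = 0*(-283) = 0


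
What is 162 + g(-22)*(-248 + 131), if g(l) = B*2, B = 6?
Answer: -1242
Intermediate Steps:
g(l) = 12 (g(l) = 6*2 = 12)
162 + g(-22)*(-248 + 131) = 162 + 12*(-248 + 131) = 162 + 12*(-117) = 162 - 1404 = -1242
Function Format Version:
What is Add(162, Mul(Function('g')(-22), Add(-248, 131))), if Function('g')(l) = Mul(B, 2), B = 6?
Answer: -1242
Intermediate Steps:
Function('g')(l) = 12 (Function('g')(l) = Mul(6, 2) = 12)
Add(162, Mul(Function('g')(-22), Add(-248, 131))) = Add(162, Mul(12, Add(-248, 131))) = Add(162, Mul(12, -117)) = Add(162, -1404) = -1242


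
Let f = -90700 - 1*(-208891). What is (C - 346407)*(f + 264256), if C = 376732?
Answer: 11597705275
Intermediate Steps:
f = 118191 (f = -90700 + 208891 = 118191)
(C - 346407)*(f + 264256) = (376732 - 346407)*(118191 + 264256) = 30325*382447 = 11597705275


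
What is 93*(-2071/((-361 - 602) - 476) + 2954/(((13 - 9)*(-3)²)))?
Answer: 67043111/8634 ≈ 7765.0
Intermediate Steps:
93*(-2071/((-361 - 602) - 476) + 2954/(((13 - 9)*(-3)²))) = 93*(-2071/(-963 - 476) + 2954/((4*9))) = 93*(-2071/(-1439) + 2954/36) = 93*(-2071*(-1/1439) + 2954*(1/36)) = 93*(2071/1439 + 1477/18) = 93*(2162681/25902) = 67043111/8634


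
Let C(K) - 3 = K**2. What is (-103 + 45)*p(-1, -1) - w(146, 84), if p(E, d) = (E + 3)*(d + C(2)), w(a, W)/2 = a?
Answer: -988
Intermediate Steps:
C(K) = 3 + K**2
w(a, W) = 2*a
p(E, d) = (3 + E)*(7 + d) (p(E, d) = (E + 3)*(d + (3 + 2**2)) = (3 + E)*(d + (3 + 4)) = (3 + E)*(d + 7) = (3 + E)*(7 + d))
(-103 + 45)*p(-1, -1) - w(146, 84) = (-103 + 45)*(21 + 3*(-1) + 7*(-1) - 1*(-1)) - 2*146 = -58*(21 - 3 - 7 + 1) - 1*292 = -58*12 - 292 = -696 - 292 = -988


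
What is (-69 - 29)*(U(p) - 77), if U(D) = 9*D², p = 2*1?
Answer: 4018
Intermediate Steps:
p = 2
(-69 - 29)*(U(p) - 77) = (-69 - 29)*(9*2² - 77) = -98*(9*4 - 77) = -98*(36 - 77) = -98*(-41) = 4018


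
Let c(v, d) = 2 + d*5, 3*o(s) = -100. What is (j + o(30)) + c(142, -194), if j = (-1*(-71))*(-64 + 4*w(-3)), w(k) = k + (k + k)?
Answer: -24304/3 ≈ -8101.3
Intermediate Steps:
o(s) = -100/3 (o(s) = (1/3)*(-100) = -100/3)
c(v, d) = 2 + 5*d
w(k) = 3*k (w(k) = k + 2*k = 3*k)
j = -7100 (j = (-1*(-71))*(-64 + 4*(3*(-3))) = 71*(-64 + 4*(-9)) = 71*(-64 - 36) = 71*(-100) = -7100)
(j + o(30)) + c(142, -194) = (-7100 - 100/3) + (2 + 5*(-194)) = -21400/3 + (2 - 970) = -21400/3 - 968 = -24304/3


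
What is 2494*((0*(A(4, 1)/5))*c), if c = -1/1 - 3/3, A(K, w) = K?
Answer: 0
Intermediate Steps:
c = -2 (c = -1*1 - 3*⅓ = -1 - 1 = -2)
2494*((0*(A(4, 1)/5))*c) = 2494*((0*(4/5))*(-2)) = 2494*((0*(4*(⅕)))*(-2)) = 2494*((0*(⅘))*(-2)) = 2494*(0*(-2)) = 2494*0 = 0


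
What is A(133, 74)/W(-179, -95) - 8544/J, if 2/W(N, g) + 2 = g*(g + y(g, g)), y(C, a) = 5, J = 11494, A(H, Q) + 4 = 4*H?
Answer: 12969089712/5747 ≈ 2.2567e+6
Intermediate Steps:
A(H, Q) = -4 + 4*H
W(N, g) = 2/(-2 + g*(5 + g)) (W(N, g) = 2/(-2 + g*(g + 5)) = 2/(-2 + g*(5 + g)))
A(133, 74)/W(-179, -95) - 8544/J = (-4 + 4*133)/((2/(-2 + (-95)² + 5*(-95)))) - 8544/11494 = (-4 + 532)/((2/(-2 + 9025 - 475))) - 8544*1/11494 = 528/((2/8548)) - 4272/5747 = 528/((2*(1/8548))) - 4272/5747 = 528/(1/4274) - 4272/5747 = 528*4274 - 4272/5747 = 2256672 - 4272/5747 = 12969089712/5747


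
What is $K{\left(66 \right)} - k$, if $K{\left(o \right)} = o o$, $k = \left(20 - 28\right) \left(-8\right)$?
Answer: $4292$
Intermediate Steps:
$k = 64$ ($k = \left(-8\right) \left(-8\right) = 64$)
$K{\left(o \right)} = o^{2}$
$K{\left(66 \right)} - k = 66^{2} - 64 = 4356 - 64 = 4292$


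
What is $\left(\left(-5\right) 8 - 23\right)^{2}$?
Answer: $3969$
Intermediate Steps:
$\left(\left(-5\right) 8 - 23\right)^{2} = \left(-40 - 23\right)^{2} = \left(-63\right)^{2} = 3969$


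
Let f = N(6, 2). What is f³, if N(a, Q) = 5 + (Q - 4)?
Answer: 27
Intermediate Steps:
N(a, Q) = 1 + Q (N(a, Q) = 5 + (-4 + Q) = 1 + Q)
f = 3 (f = 1 + 2 = 3)
f³ = 3³ = 27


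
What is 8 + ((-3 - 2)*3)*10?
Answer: -142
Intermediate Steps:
8 + ((-3 - 2)*3)*10 = 8 - 5*3*10 = 8 - 15*10 = 8 - 150 = -142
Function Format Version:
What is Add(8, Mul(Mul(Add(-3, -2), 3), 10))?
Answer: -142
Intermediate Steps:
Add(8, Mul(Mul(Add(-3, -2), 3), 10)) = Add(8, Mul(Mul(-5, 3), 10)) = Add(8, Mul(-15, 10)) = Add(8, -150) = -142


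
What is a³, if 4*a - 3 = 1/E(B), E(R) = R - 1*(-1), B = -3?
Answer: 125/512 ≈ 0.24414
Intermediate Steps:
E(R) = 1 + R (E(R) = R + 1 = 1 + R)
a = 5/8 (a = ¾ + 1/(4*(1 - 3)) = ¾ + (¼)/(-2) = ¾ + (¼)*(-½) = ¾ - ⅛ = 5/8 ≈ 0.62500)
a³ = (5/8)³ = 125/512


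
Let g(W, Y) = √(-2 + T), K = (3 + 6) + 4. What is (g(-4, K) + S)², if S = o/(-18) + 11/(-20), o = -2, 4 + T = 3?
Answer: (79 - 180*I*√3)²/32400 ≈ -2.8074 - 1.5204*I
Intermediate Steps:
T = -1 (T = -4 + 3 = -1)
K = 13 (K = 9 + 4 = 13)
S = -79/180 (S = -2/(-18) + 11/(-20) = -2*(-1/18) + 11*(-1/20) = ⅑ - 11/20 = -79/180 ≈ -0.43889)
g(W, Y) = I*√3 (g(W, Y) = √(-2 - 1) = √(-3) = I*√3)
(g(-4, K) + S)² = (I*√3 - 79/180)² = (-79/180 + I*√3)²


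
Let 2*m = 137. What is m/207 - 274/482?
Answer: -23701/99774 ≈ -0.23755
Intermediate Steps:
m = 137/2 (m = (½)*137 = 137/2 ≈ 68.500)
m/207 - 274/482 = (137/2)/207 - 274/482 = (137/2)*(1/207) - 274*1/482 = 137/414 - 137/241 = -23701/99774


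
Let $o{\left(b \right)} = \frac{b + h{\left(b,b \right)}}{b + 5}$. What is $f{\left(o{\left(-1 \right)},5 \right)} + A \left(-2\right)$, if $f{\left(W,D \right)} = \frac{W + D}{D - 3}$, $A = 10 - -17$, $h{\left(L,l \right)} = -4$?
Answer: $- \frac{417}{8} \approx -52.125$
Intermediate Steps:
$o{\left(b \right)} = \frac{-4 + b}{5 + b}$ ($o{\left(b \right)} = \frac{b - 4}{b + 5} = \frac{-4 + b}{5 + b}$)
$A = 27$ ($A = 10 + 17 = 27$)
$f{\left(W,D \right)} = \frac{D + W}{-3 + D}$
$f{\left(o{\left(-1 \right)},5 \right)} + A \left(-2\right) = \frac{5 + \frac{-4 - 1}{5 - 1}}{-3 + 5} + 27 \left(-2\right) = \frac{5 + \frac{1}{4} \left(-5\right)}{2} - 54 = \frac{5 - \frac{5}{4}}{2} - 54 = \frac{1}{2} \cdot \frac{15}{4} - 54 = \frac{15}{8} - 54 = - \frac{417}{8}$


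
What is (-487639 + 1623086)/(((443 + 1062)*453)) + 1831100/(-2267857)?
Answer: 1326651535579/1546145527605 ≈ 0.85804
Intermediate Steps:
(-487639 + 1623086)/(((443 + 1062)*453)) + 1831100/(-2267857) = 1135447/((1505*453)) + 1831100*(-1/2267857) = 1135447/681765 - 1831100/2267857 = 1326651535579/1546145527605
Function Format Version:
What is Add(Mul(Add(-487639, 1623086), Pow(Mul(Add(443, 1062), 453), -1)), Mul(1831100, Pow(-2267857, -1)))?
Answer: Rational(1326651535579, 1546145527605) ≈ 0.85804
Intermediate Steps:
Add(Mul(Add(-487639, 1623086), Pow(Mul(Add(443, 1062), 453), -1)), Mul(1831100, Pow(-2267857, -1))) = Add(Mul(1135447, Pow(Mul(1505, 453), -1)), Mul(1831100, Rational(-1, 2267857))) = Add(Mul(1135447, Pow(681765, -1)), Rational(-1831100, 2267857)) = Add(Mul(1135447, Rational(1, 681765)), Rational(-1831100, 2267857)) = Add(Rational(1135447, 681765), Rational(-1831100, 2267857)) = Rational(1326651535579, 1546145527605)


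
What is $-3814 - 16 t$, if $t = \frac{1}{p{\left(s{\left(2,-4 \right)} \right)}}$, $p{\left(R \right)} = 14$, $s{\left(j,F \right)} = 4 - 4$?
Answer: $- \frac{26706}{7} \approx -3815.1$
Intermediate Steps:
$s{\left(j,F \right)} = 0$
$t = \frac{1}{14} \approx 0.071429$
$-3814 - 16 t = -3814 - \frac{8}{7} = - \frac{26706}{7}$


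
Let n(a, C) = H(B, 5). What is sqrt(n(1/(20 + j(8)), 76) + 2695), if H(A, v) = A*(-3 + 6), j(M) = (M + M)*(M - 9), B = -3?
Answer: sqrt(2686) ≈ 51.827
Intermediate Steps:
j(M) = 2*M*(-9 + M) (j(M) = (2*M)*(-9 + M) = 2*M*(-9 + M))
H(A, v) = 3*A (H(A, v) = A*3 = 3*A)
n(a, C) = -9 (n(a, C) = 3*(-3) = -9)
sqrt(n(1/(20 + j(8)), 76) + 2695) = sqrt(-9 + 2695) = sqrt(2686)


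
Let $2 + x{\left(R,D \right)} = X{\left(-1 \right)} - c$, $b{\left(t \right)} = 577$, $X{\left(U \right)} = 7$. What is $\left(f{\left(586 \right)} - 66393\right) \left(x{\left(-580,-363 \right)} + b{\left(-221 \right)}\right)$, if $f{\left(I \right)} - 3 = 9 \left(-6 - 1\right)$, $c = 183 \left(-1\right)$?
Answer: $-50836545$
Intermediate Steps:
$c = -183$
$f{\left(I \right)} = -60$ ($f{\left(I \right)} = 3 + 9 \left(-6 - 1\right) = 3 + 9 \left(-7\right) = 3 - 63 = -60$)
$x{\left(R,D \right)} = 188$ ($x{\left(R,D \right)} = -2 + \left(7 - -183\right) = -2 + \left(7 + 183\right) = -2 + 190 = 188$)
$\left(f{\left(586 \right)} - 66393\right) \left(x{\left(-580,-363 \right)} + b{\left(-221 \right)}\right) = \left(-60 - 66393\right) \left(188 + 577\right) = \left(-66453\right) 765 = -50836545$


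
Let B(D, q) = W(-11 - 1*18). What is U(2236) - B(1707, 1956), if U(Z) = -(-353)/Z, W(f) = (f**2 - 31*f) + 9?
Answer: -3910411/2236 ≈ -1748.8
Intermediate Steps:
W(f) = 9 + f**2 - 31*f
B(D, q) = 1749 (B(D, q) = 9 + (-11 - 1*18)**2 - 31*(-11 - 1*18) = 9 + (-11 - 18)**2 - 31*(-11 - 18) = 9 + (-29)**2 - 31*(-29) = 9 + 841 + 899 = 1749)
U(Z) = 353/Z
U(2236) - B(1707, 1956) = 353/2236 - 1*1749 = 353*(1/2236) - 1749 = 353/2236 - 1749 = -3910411/2236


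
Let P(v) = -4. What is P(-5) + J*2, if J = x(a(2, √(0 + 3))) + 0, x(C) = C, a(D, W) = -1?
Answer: -6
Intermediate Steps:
J = -1 (J = -1 + 0 = -1)
P(-5) + J*2 = -4 - 1*2 = -4 - 2 = -6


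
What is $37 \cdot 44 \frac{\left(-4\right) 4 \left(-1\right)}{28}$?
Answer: $\frac{6512}{7} \approx 930.29$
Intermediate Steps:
$37 \cdot 44 \frac{\left(-4\right) 4 \left(-1\right)}{28} = 1628 \left(-16\right) \left(-1\right) \frac{1}{28} = 1628 \cdot 16 \cdot \frac{1}{28} = 1628 \cdot \frac{4}{7} = \frac{6512}{7}$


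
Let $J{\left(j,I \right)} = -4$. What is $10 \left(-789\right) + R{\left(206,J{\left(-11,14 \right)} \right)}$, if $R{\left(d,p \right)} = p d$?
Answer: $-8714$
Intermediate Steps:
$R{\left(d,p \right)} = d p$
$10 \left(-789\right) + R{\left(206,J{\left(-11,14 \right)} \right)} = 10 \left(-789\right) + 206 \left(-4\right) = -7890 - 824 = -8714$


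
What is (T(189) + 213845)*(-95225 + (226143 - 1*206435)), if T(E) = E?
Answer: -16163205578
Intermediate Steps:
(T(189) + 213845)*(-95225 + (226143 - 1*206435)) = (189 + 213845)*(-95225 + (226143 - 1*206435)) = 214034*(-95225 + (226143 - 206435)) = 214034*(-95225 + 19708) = 214034*(-75517) = -16163205578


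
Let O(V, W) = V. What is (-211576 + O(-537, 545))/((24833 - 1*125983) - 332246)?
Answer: 212113/433396 ≈ 0.48942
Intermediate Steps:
(-211576 + O(-537, 545))/((24833 - 1*125983) - 332246) = (-211576 - 537)/((24833 - 1*125983) - 332246) = -212113/((24833 - 125983) - 332246) = -212113/(-101150 - 332246) = -212113/(-433396) = -212113*(-1/433396) = 212113/433396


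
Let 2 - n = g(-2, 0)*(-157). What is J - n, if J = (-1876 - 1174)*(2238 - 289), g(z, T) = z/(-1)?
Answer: -5944766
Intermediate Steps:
g(z, T) = -z (g(z, T) = z*(-1) = -z)
n = 316 (n = 2 - (-1*(-2))*(-157) = 2 - 2*(-157) = 2 - 1*(-314) = 2 + 314 = 316)
J = -5944450 (J = -3050*1949 = -5944450)
J - n = -5944450 - 1*316 = -5944450 - 316 = -5944766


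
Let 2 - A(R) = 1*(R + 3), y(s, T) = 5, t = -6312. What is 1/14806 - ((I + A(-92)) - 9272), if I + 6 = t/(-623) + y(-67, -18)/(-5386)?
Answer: 113979487368773/12420301817 ≈ 9176.9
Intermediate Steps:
A(R) = -1 - R (A(R) = 2 - (R + 3) = 2 - (3 + R) = 2 + (-3 - R) = -1 - R)
I = 13860449/3355478 (I = -6 + (-6312/(-623) + 5/(-5386)) = -6 + (-6312*(-1/623) + 5*(-1/5386)) = -6 + (6312/623 - 5/5386) = -6 + 33993317/3355478 = 13860449/3355478 ≈ 4.1307)
1/14806 - ((I + A(-92)) - 9272) = 1/14806 - ((13860449/3355478 + (-1 - 1*(-92))) - 9272) = 1/14806 - ((13860449/3355478 + (-1 + 92)) - 9272) = 1/14806 - ((13860449/3355478 + 91) - 9272) = 1/14806 - (319208947/3355478 - 9272) = 1/14806 - 1*(-30792783069/3355478) = 1/14806 + 30792783069/3355478 = 113979487368773/12420301817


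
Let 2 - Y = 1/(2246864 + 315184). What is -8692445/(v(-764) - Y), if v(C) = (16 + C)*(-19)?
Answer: -22270461327360/36406702081 ≈ -611.71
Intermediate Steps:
Y = 5124095/2562048 (Y = 2 - 1/(2246864 + 315184) = 2 - 1/2562048 = 5124095/2562048 ≈ 2.0000)
v(C) = -304 - 19*C
-8692445/(v(-764) - Y) = -8692445/((-304 - 19*(-764)) - 1*5124095/2562048) = -8692445/((-304 + 14516) - 5124095/2562048) = -8692445/(14212 - 5124095/2562048) = -8692445/36406702081/2562048 = -8692445*2562048/36406702081 = -22270461327360/36406702081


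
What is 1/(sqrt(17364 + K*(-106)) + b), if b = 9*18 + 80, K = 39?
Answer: 121/22667 - 21*sqrt(30)/45334 ≈ 0.0028009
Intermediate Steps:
b = 242 (b = 162 + 80 = 242)
1/(sqrt(17364 + K*(-106)) + b) = 1/(sqrt(17364 + 39*(-106)) + 242) = 1/(sqrt(17364 - 4134) + 242) = 1/(sqrt(13230) + 242) = 1/(21*sqrt(30) + 242) = 1/(242 + 21*sqrt(30))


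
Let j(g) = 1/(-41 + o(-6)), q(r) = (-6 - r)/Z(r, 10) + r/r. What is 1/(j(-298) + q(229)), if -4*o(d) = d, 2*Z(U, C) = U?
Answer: -18091/19497 ≈ -0.92789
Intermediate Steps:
Z(U, C) = U/2
o(d) = -d/4
q(r) = 1 + 2*(-6 - r)/r (q(r) = (-6 - r)/((r/2)) + r/r = (-6 - r)*(2/r) + 1 = 2*(-6 - r)/r + 1 = 1 + 2*(-6 - r)/r)
j(g) = -2/79 (j(g) = 1/(-41 - ¼*(-6)) = 1/(-41 + 3/2) = 1/(-79/2) = -2/79)
1/(j(-298) + q(229)) = 1/(-2/79 + (-12 - 1*229)/229) = 1/(-2/79 + (-12 - 229)/229) = 1/(-2/79 + (1/229)*(-241)) = 1/(-2/79 - 241/229) = 1/(-19497/18091) = -18091/19497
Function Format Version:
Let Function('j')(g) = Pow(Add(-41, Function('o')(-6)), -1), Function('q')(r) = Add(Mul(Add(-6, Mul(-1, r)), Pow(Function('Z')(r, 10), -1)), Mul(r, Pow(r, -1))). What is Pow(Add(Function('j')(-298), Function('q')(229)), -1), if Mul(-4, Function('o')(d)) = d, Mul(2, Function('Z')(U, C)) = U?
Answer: Rational(-18091, 19497) ≈ -0.92789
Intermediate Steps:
Function('Z')(U, C) = Mul(Rational(1, 2), U)
Function('o')(d) = Mul(Rational(-1, 4), d)
Function('q')(r) = Add(1, Mul(2, Pow(r, -1), Add(-6, Mul(-1, r)))) (Function('q')(r) = Add(Mul(Add(-6, Mul(-1, r)), Pow(Mul(Rational(1, 2), r), -1)), Mul(r, Pow(r, -1))) = Add(Mul(Add(-6, Mul(-1, r)), Mul(2, Pow(r, -1))), 1) = Add(Mul(2, Pow(r, -1), Add(-6, Mul(-1, r))), 1) = Add(1, Mul(2, Pow(r, -1), Add(-6, Mul(-1, r)))))
Function('j')(g) = Rational(-2, 79) (Function('j')(g) = Pow(Add(-41, Mul(Rational(-1, 4), -6)), -1) = Pow(Add(-41, Rational(3, 2)), -1) = Pow(Rational(-79, 2), -1) = Rational(-2, 79))
Pow(Add(Function('j')(-298), Function('q')(229)), -1) = Pow(Add(Rational(-2, 79), Mul(Pow(229, -1), Add(-12, Mul(-1, 229)))), -1) = Pow(Add(Rational(-2, 79), Mul(Rational(1, 229), Add(-12, -229))), -1) = Pow(Add(Rational(-2, 79), Mul(Rational(1, 229), -241)), -1) = Pow(Add(Rational(-2, 79), Rational(-241, 229)), -1) = Pow(Rational(-19497, 18091), -1) = Rational(-18091, 19497)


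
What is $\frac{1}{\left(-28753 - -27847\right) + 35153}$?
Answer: $\frac{1}{34247} \approx 2.92 \cdot 10^{-5}$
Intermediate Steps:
$\frac{1}{\left(-28753 - -27847\right) + 35153} = \frac{1}{\left(-28753 + 27847\right) + 35153} = \frac{1}{-906 + 35153} = \frac{1}{34247}$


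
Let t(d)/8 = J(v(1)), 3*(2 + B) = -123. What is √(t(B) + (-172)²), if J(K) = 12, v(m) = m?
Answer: 4*√1855 ≈ 172.28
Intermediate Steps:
B = -43 (B = -2 + (⅓)*(-123) = -2 - 41 = -43)
t(d) = 96 (t(d) = 8*12 = 96)
√(t(B) + (-172)²) = √(96 + (-172)²) = √(96 + 29584) = √29680 = 4*√1855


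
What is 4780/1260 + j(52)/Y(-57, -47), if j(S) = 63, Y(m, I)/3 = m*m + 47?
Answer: 789067/207648 ≈ 3.8000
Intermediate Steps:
Y(m, I) = 141 + 3*m**2 (Y(m, I) = 3*(m*m + 47) = 3*(m**2 + 47) = 3*(47 + m**2) = 141 + 3*m**2)
4780/1260 + j(52)/Y(-57, -47) = 4780/1260 + 63/(141 + 3*(-57)**2) = 4780*(1/1260) + 63/(141 + 3*3249) = 239/63 + 63/(141 + 9747) = 239/63 + 63/9888 = 239/63 + 63*(1/9888) = 239/63 + 21/3296 = 789067/207648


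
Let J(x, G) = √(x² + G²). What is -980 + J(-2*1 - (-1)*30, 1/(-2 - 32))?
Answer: -980 + √906305/34 ≈ -952.00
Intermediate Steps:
J(x, G) = √(G² + x²)
-980 + J(-2*1 - (-1)*30, 1/(-2 - 32)) = -980 + √((1/(-2 - 32))² + (-2*1 - (-1)*30)²) = -980 + √((1/(-34))² + (-2 - 1*(-30))²) = -980 + √((-1/34)² + (-2 + 30)²) = -980 + √(1/1156 + 28²) = -980 + √(1/1156 + 784) = -980 + √(906305/1156) = -980 + √906305/34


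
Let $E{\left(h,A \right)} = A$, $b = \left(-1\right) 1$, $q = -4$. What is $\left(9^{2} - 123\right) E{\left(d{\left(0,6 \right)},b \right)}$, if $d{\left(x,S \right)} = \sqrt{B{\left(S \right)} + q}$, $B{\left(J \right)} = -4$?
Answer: $42$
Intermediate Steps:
$d{\left(x,S \right)} = 2 i \sqrt{2}$ ($d{\left(x,S \right)} = \sqrt{-4 - 4} = \sqrt{-8} = 2 i \sqrt{2}$)
$b = -1$
$\left(9^{2} - 123\right) E{\left(d{\left(0,6 \right)},b \right)} = \left(9^{2} - 123\right) \left(-1\right) = \left(81 - 123\right) \left(-1\right) = \left(-42\right) \left(-1\right) = 42$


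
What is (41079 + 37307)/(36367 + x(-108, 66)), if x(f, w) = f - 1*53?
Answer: 39193/18103 ≈ 2.1650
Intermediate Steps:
x(f, w) = -53 + f (x(f, w) = f - 53 = -53 + f)
(41079 + 37307)/(36367 + x(-108, 66)) = (41079 + 37307)/(36367 + (-53 - 108)) = 78386/(36367 - 161) = 78386/36206 = 78386*(1/36206) = 39193/18103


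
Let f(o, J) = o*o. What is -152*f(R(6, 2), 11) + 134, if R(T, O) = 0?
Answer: 134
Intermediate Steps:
f(o, J) = o²
-152*f(R(6, 2), 11) + 134 = -152*0² + 134 = -152*0 + 134 = 0 + 134 = 134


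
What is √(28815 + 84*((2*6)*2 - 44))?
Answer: 9*√335 ≈ 164.73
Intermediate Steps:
√(28815 + 84*((2*6)*2 - 44)) = √(28815 + 84*(12*2 - 44)) = √(28815 + 84*(24 - 44)) = √(28815 + 84*(-20)) = √(28815 - 1680) = √27135 = 9*√335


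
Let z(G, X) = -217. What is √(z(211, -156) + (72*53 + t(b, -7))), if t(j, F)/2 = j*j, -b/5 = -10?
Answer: √8599 ≈ 92.731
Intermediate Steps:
b = 50 (b = -5*(-10) = 50)
t(j, F) = 2*j² (t(j, F) = 2*(j*j) = 2*j²)
√(z(211, -156) + (72*53 + t(b, -7))) = √(-217 + (72*53 + 2*50²)) = √(-217 + (3816 + 2*2500)) = √(-217 + (3816 + 5000)) = √(-217 + 8816) = √8599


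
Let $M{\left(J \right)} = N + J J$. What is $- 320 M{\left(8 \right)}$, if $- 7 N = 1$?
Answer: $- \frac{143040}{7} \approx -20434.0$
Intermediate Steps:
$N = - \frac{1}{7}$ ($N = \left(- \frac{1}{7}\right) 1 = - \frac{1}{7} \approx -0.14286$)
$M{\left(J \right)} = - \frac{1}{7} + J^{2}$ ($M{\left(J \right)} = - \frac{1}{7} + J J = - \frac{1}{7} + J^{2}$)
$- 320 M{\left(8 \right)} = - 320 \left(- \frac{1}{7} + 8^{2}\right) = - 320 \left(- \frac{1}{7} + 64\right) = \left(-320\right) \frac{447}{7} = - \frac{143040}{7}$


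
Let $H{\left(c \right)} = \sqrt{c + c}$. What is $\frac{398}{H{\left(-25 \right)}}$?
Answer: $- \frac{199 i \sqrt{2}}{5} \approx - 56.286 i$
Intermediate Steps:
$H{\left(c \right)} = \sqrt{2} \sqrt{c}$ ($H{\left(c \right)} = \sqrt{2 c} = \sqrt{2} \sqrt{c}$)
$\frac{398}{H{\left(-25 \right)}} = \frac{398}{\sqrt{2} \sqrt{-25}} = \frac{398}{\sqrt{2} \cdot 5 i} = \frac{398}{5 i \sqrt{2}} = 398 \left(- \frac{i \sqrt{2}}{10}\right) = - \frac{199 i \sqrt{2}}{5}$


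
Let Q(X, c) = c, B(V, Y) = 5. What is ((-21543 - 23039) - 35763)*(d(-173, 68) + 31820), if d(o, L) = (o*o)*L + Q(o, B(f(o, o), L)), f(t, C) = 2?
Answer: -166072873965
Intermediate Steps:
d(o, L) = 5 + L*o² (d(o, L) = (o*o)*L + 5 = o²*L + 5 = L*o² + 5 = 5 + L*o²)
((-21543 - 23039) - 35763)*(d(-173, 68) + 31820) = ((-21543 - 23039) - 35763)*((5 + 68*(-173)²) + 31820) = (-44582 - 35763)*((5 + 68*29929) + 31820) = -80345*((5 + 2035172) + 31820) = -80345*(2035177 + 31820) = -80345*2066997 = -166072873965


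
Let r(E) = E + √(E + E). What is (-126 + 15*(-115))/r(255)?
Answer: -1851/253 + 617*√510/21505 ≈ -6.6683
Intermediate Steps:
r(E) = E + √2*√E (r(E) = E + √(2*E) = E + √2*√E)
(-126 + 15*(-115))/r(255) = (-126 + 15*(-115))/(255 + √2*√255) = (-126 - 1725)/(255 + √510) = -1851/(255 + √510)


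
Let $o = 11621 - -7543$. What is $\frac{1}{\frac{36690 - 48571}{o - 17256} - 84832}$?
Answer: $- \frac{1908}{161871337} \approx -1.1787 \cdot 10^{-5}$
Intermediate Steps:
$o = 19164$ ($o = 11621 + 7543 = 19164$)
$\frac{1}{\frac{36690 - 48571}{o - 17256} - 84832} = \frac{1}{\frac{36690 - 48571}{19164 - 17256} - 84832} = \frac{1}{- \frac{11881}{1908} - 84832} = \frac{1}{- \frac{161871337}{1908}} = - \frac{1908}{161871337}$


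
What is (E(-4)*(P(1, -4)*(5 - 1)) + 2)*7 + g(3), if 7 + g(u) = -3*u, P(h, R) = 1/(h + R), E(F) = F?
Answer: 106/3 ≈ 35.333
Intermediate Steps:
P(h, R) = 1/(R + h)
g(u) = -7 - 3*u
(E(-4)*(P(1, -4)*(5 - 1)) + 2)*7 + g(3) = (-4*(5 - 1)/(-4 + 1) + 2)*7 + (-7 - 3*3) = (-4*4/(-3) + 2)*7 + (-7 - 9) = (-(-4)*4/3 + 2)*7 - 16 = (-4*(-4/3) + 2)*7 - 16 = (16/3 + 2)*7 - 16 = (22/3)*7 - 16 = 154/3 - 16 = 106/3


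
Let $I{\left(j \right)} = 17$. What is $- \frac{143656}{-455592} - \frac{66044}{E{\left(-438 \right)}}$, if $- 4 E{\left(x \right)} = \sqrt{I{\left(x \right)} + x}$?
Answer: $\frac{17957}{56949} - \frac{264176 i \sqrt{421}}{421} \approx 0.31532 - 12875.0 i$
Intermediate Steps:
$E{\left(x \right)} = - \frac{\sqrt{17 + x}}{4}$
$- \frac{143656}{-455592} - \frac{66044}{E{\left(-438 \right)}} = - \frac{143656}{-455592} - \frac{66044}{\left(- \frac{1}{4}\right) \sqrt{17 - 438}} = \left(-143656\right) \left(- \frac{1}{455592}\right) - \frac{66044}{\left(- \frac{1}{4}\right) \sqrt{-421}} = \frac{17957}{56949} - \frac{66044}{\left(- \frac{1}{4}\right) i \sqrt{421}} = \frac{17957}{56949} - 66044 \frac{4 i \sqrt{421}}{421} = \frac{17957}{56949} - \frac{264176 i \sqrt{421}}{421}$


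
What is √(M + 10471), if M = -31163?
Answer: 2*I*√5173 ≈ 143.85*I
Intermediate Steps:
√(M + 10471) = √(-31163 + 10471) = √(-20692) = 2*I*√5173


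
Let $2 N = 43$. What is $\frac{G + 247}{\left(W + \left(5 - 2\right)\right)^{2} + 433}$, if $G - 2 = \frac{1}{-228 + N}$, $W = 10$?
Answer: $\frac{102835}{248626} \approx 0.41361$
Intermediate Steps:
$N = \frac{43}{2}$ ($N = \frac{1}{2} \cdot 43 = \frac{43}{2} \approx 21.5$)
$G = \frac{824}{413}$ ($G = 2 + \frac{1}{-228 + \frac{43}{2}} = 2 + \frac{1}{- \frac{413}{2}} = 2 - \frac{2}{413} = \frac{824}{413} \approx 1.9952$)
$\frac{G + 247}{\left(W + \left(5 - 2\right)\right)^{2} + 433} = \frac{\frac{824}{413} + 247}{\left(10 + \left(5 - 2\right)\right)^{2} + 433} = \frac{102835}{413 \left(\left(10 + 3\right)^{2} + 433\right)} = \frac{102835}{413 \left(13^{2} + 433\right)} = \frac{102835}{413 \left(169 + 433\right)} = \frac{102835}{413 \cdot 602} = \frac{102835}{413} \cdot \frac{1}{602} = \frac{102835}{248626}$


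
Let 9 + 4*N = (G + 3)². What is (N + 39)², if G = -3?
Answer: 21609/16 ≈ 1350.6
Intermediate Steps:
N = -9/4 (N = -9/4 + (-3 + 3)²/4 = -9/4 + (¼)*0² = -9/4 + (¼)*0 = -9/4 + 0 = -9/4 ≈ -2.2500)
(N + 39)² = (-9/4 + 39)² = (147/4)² = 21609/16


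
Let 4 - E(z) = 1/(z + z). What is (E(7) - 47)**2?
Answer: 363609/196 ≈ 1855.1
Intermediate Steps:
E(z) = 4 - 1/(2*z) (E(z) = 4 - 1/(z + z) = 4 - 1/(2*z))
(E(7) - 47)**2 = ((4 - 1/2/7) - 47)**2 = ((4 - 1/2*1/7) - 47)**2 = ((4 - 1/14) - 47)**2 = (55/14 - 47)**2 = (-603/14)**2 = 363609/196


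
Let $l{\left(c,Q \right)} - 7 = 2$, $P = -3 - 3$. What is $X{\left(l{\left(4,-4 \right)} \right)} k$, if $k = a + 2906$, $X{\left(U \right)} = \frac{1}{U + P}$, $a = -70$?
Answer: $\frac{2836}{3} \approx 945.33$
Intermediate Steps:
$P = -6$
$l{\left(c,Q \right)} = 9$ ($l{\left(c,Q \right)} = 7 + 2 = 9$)
$X{\left(U \right)} = \frac{1}{-6 + U}$ ($X{\left(U \right)} = \frac{1}{U - 6} = \frac{1}{-6 + U}$)
$k = 2836$ ($k = -70 + 2906 = 2836$)
$X{\left(l{\left(4,-4 \right)} \right)} k = \frac{1}{-6 + 9} \cdot 2836 = \frac{1}{3} \cdot 2836 = \frac{2836}{3}$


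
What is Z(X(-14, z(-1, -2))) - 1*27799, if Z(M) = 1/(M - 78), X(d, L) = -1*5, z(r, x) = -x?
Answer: -2307318/83 ≈ -27799.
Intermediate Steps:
X(d, L) = -5
Z(M) = 1/(-78 + M)
Z(X(-14, z(-1, -2))) - 1*27799 = 1/(-78 - 5) - 1*27799 = 1/(-83) - 27799 = -1/83 - 27799 = -2307318/83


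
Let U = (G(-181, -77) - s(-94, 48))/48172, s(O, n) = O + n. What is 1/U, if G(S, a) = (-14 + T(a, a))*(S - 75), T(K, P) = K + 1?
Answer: 24086/11543 ≈ 2.0866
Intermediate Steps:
T(K, P) = 1 + K
G(S, a) = (-75 + S)*(-13 + a) (G(S, a) = (-14 + (1 + a))*(S - 75) = (-13 + a)*(-75 + S) = (-75 + S)*(-13 + a))
U = 11543/24086 (U = ((975 - 75*(-77) - 13*(-181) - 181*(-77)) - (-94 + 48))/48172 = ((975 + 5775 + 2353 + 13937) - 1*(-46))*(1/48172) = (23040 + 46)*(1/48172) = 23086*(1/48172) = 11543/24086 ≈ 0.47924)
1/U = 1/(11543/24086) = 24086/11543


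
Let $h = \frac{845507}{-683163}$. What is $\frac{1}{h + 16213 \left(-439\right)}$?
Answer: $- \frac{52551}{374032175396} \approx -1.405 \cdot 10^{-7}$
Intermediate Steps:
$h = - \frac{65039}{52551}$ ($h = 845507 \left(- \frac{1}{683163}\right) = - \frac{65039}{52551} \approx -1.2376$)
$\frac{1}{h + 16213 \left(-439\right)} = \frac{1}{- \frac{65039}{52551} + 16213 \left(-439\right)} = \frac{1}{- \frac{65039}{52551} - 7117507} = \frac{1}{- \frac{374032175396}{52551}} = - \frac{52551}{374032175396}$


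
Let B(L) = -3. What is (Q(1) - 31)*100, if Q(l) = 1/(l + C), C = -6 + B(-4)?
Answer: -6225/2 ≈ -3112.5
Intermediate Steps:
C = -9 (C = -6 - 3 = -9)
Q(l) = 1/(-9 + l) (Q(l) = 1/(l - 9) = 1/(-9 + l))
(Q(1) - 31)*100 = (1/(-9 + 1) - 31)*100 = (1/(-8) - 31)*100 = (-⅛ - 31)*100 = -249/8*100 = -6225/2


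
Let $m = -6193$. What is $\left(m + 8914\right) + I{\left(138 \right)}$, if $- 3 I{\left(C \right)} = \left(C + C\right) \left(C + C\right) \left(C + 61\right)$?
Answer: $-5050287$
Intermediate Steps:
$I{\left(C \right)} = - \frac{4 C^{2} \left(61 + C\right)}{3}$ ($I{\left(C \right)} = - \frac{\left(C + C\right) \left(C + C\right) \left(C + 61\right)}{3} = - \frac{2 C 2 C \left(61 + C\right)}{3} = - \frac{4 C^{2} \left(61 + C\right)}{3}$)
$\left(m + 8914\right) + I{\left(138 \right)} = \left(-6193 + 8914\right) + \frac{4 \cdot 138^{2} \left(-61 - 138\right)}{3} = 2721 + \frac{4}{3} \cdot 19044 \left(-61 - 138\right) = 2721 + \frac{4}{3} \cdot 19044 \left(-199\right) = 2721 - 5053008 = -5050287$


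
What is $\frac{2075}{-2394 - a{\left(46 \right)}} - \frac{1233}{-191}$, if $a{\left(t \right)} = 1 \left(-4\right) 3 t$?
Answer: $\frac{1874861}{351822} \approx 5.329$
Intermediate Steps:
$a{\left(t \right)} = - 12 t$ ($a{\left(t \right)} = - 4 \cdot 3 t = - 12 t$)
$\frac{2075}{-2394 - a{\left(46 \right)}} - \frac{1233}{-191} = \frac{2075}{-2394 - \left(-12\right) 46} - \frac{1233}{-191} = \frac{2075}{-2394 - -552} - - \frac{1233}{191} = \frac{2075}{-2394 + 552} + \frac{1233}{191} = \frac{2075}{-1842} + \frac{1233}{191} = 2075 \left(- \frac{1}{1842}\right) + \frac{1233}{191} = - \frac{2075}{1842} + \frac{1233}{191} = \frac{1874861}{351822}$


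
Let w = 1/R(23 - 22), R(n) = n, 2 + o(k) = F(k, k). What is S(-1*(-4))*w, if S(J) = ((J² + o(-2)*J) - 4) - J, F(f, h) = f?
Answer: -8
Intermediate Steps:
o(k) = -2 + k
w = 1 (w = 1/(23 - 22) = 1/1 = 1)
S(J) = -4 + J² - 5*J (S(J) = ((J² + (-2 - 2)*J) - 4) - J = ((J² - 4*J) - 4) - J = (-4 + J² - 4*J) - J = -4 + J² - 5*J)
S(-1*(-4))*w = (-4 + (-1*(-4))² - (-5)*(-4))*1 = (-4 + 4² - 5*4)*1 = (-4 + 16 - 20)*1 = -8*1 = -8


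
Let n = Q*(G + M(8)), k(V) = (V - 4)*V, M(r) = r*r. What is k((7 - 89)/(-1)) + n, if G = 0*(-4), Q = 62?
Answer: 10364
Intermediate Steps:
M(r) = r²
k(V) = V*(-4 + V) (k(V) = (-4 + V)*V = V*(-4 + V))
G = 0
n = 3968 (n = 62*(0 + 8²) = 62*(0 + 64) = 62*64 = 3968)
k((7 - 89)/(-1)) + n = ((7 - 89)/(-1))*(-4 + (7 - 89)/(-1)) + 3968 = (-82*(-1))*(-4 - 82*(-1)) + 3968 = 82*(-4 + 82) + 3968 = 82*78 + 3968 = 6396 + 3968 = 10364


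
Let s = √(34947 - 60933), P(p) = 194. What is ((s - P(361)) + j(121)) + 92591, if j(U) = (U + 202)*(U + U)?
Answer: 170563 + I*√25986 ≈ 1.7056e+5 + 161.2*I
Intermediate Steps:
s = I*√25986 (s = √(-25986) = I*√25986 ≈ 161.2*I)
j(U) = 2*U*(202 + U) (j(U) = (202 + U)*(2*U) = 2*U*(202 + U))
((s - P(361)) + j(121)) + 92591 = ((I*√25986 - 1*194) + 2*121*(202 + 121)) + 92591 = ((I*√25986 - 194) + 2*121*323) + 92591 = ((-194 + I*√25986) + 78166) + 92591 = (77972 + I*√25986) + 92591 = 170563 + I*√25986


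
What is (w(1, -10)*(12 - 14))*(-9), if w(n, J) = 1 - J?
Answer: 198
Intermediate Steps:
(w(1, -10)*(12 - 14))*(-9) = ((1 - 1*(-10))*(12 - 14))*(-9) = ((1 + 10)*(-2))*(-9) = (11*(-2))*(-9) = -22*(-9) = 198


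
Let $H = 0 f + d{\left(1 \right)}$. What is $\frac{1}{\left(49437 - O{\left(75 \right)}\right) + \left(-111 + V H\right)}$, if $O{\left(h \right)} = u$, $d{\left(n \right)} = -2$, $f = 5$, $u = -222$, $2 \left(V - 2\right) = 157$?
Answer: $\frac{1}{49387} \approx 2.0248 \cdot 10^{-5}$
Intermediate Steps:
$V = \frac{161}{2}$ ($V = 2 + \frac{1}{2} \cdot 157 = 2 + \frac{157}{2} = \frac{161}{2} \approx 80.5$)
$O{\left(h \right)} = -222$
$H = -2$ ($H = 0 \cdot 5 - 2 = 0 - 2 = -2$)
$\frac{1}{\left(49437 - O{\left(75 \right)}\right) + \left(-111 + V H\right)} = \frac{1}{\left(49437 - -222\right) + \left(-111 + \frac{161}{2} \left(-2\right)\right)} = \frac{1}{\left(49437 + 222\right) - 272} = \frac{1}{49659 - 272} = \frac{1}{49387}$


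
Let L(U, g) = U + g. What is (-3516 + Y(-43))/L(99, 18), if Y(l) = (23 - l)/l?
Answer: -16806/559 ≈ -30.064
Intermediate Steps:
Y(l) = (23 - l)/l
(-3516 + Y(-43))/L(99, 18) = (-3516 + (23 - 1*(-43))/(-43))/(99 + 18) = (-3516 - (23 + 43)/43)/117 = (-3516 - 1/43*66)*(1/117) = (-3516 - 66/43)*(1/117) = -151254/43*1/117 = -16806/559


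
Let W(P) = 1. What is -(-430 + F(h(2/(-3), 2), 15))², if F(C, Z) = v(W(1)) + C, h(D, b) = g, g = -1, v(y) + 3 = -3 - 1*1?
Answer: -191844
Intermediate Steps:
v(y) = -7 (v(y) = -3 + (-3 - 1*1) = -3 + (-3 - 1) = -3 - 4 = -7)
h(D, b) = -1
F(C, Z) = -7 + C
-(-430 + F(h(2/(-3), 2), 15))² = -(-430 + (-7 - 1))² = -(-430 - 8)² = -1*(-438)² = -1*191844 = -191844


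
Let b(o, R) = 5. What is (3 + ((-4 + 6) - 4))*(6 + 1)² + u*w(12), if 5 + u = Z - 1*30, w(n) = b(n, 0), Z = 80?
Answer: 274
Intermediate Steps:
w(n) = 5
u = 45 (u = -5 + (80 - 1*30) = -5 + (80 - 30) = -5 + 50 = 45)
(3 + ((-4 + 6) - 4))*(6 + 1)² + u*w(12) = (3 + ((-4 + 6) - 4))*(6 + 1)² + 45*5 = (3 + (2 - 4))*7² + 225 = (3 - 2)*49 + 225 = 1*49 + 225 = 49 + 225 = 274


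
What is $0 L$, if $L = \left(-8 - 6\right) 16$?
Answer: $0$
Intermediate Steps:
$L = -224$ ($L = \left(-14\right) 16 = -224$)
$0 L = 0 \left(-224\right) = 0$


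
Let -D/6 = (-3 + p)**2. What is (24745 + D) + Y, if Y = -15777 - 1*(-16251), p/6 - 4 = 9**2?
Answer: -1517075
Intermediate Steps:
p = 510 (p = 24 + 6*9**2 = 24 + 6*81 = 24 + 486 = 510)
Y = 474 (Y = -15777 + 16251 = 474)
D = -1542294 (D = -6*(-3 + 510)**2 = -6*507**2 = -6*257049 = -1542294)
(24745 + D) + Y = (24745 - 1542294) + 474 = -1517549 + 474 = -1517075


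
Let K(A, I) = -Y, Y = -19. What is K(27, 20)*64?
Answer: 1216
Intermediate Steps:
K(A, I) = 19 (K(A, I) = -1*(-19) = 19)
K(27, 20)*64 = 19*64 = 1216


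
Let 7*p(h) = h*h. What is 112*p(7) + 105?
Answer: 889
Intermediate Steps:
p(h) = h**2/7 (p(h) = (h*h)/7 = h**2/7)
112*p(7) + 105 = 112*((1/7)*7**2) + 105 = 112*((1/7)*49) + 105 = 112*7 + 105 = 784 + 105 = 889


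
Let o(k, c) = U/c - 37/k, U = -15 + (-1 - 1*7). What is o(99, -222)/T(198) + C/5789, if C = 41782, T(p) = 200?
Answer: 61207529969/8482042800 ≈ 7.2161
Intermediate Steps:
U = -23 (U = -15 + (-1 - 7) = -15 - 8 = -23)
o(k, c) = -37/k - 23/c (o(k, c) = -23/c - 37/k = -37/k - 23/c)
o(99, -222)/T(198) + C/5789 = (-37/99 - 23/(-222))/200 + 41782/5789 = (-37*1/99 - 23*(-1/222))*(1/200) + 41782*(1/5789) = (-37/99 + 23/222)*(1/200) + 41782/5789 = -1979/7326*1/200 + 41782/5789 = -1979/1465200 + 41782/5789 = 61207529969/8482042800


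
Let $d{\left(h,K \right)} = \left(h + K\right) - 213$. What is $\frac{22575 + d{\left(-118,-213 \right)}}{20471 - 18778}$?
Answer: $\frac{22031}{1693} \approx 13.013$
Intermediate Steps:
$d{\left(h,K \right)} = -213 + K + h$ ($d{\left(h,K \right)} = \left(K + h\right) - 213 = -213 + K + h$)
$\frac{22575 + d{\left(-118,-213 \right)}}{20471 - 18778} = \frac{22575 - 544}{20471 - 18778} = \frac{22575 - 544}{1693} = 22031 \cdot \frac{1}{1693} = \frac{22031}{1693}$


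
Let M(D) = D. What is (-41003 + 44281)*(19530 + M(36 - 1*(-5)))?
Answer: 64153738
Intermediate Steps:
(-41003 + 44281)*(19530 + M(36 - 1*(-5))) = (-41003 + 44281)*(19530 + (36 - 1*(-5))) = 3278*(19530 + (36 + 5)) = 3278*(19530 + 41) = 3278*19571 = 64153738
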